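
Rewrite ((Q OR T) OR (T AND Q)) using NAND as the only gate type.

((((Q NAND Q) NAND (T NAND T)) NAND ((Q NAND Q) NAND (T NAND T))) NAND (((T NAND Q) NAND (T NAND Q)) NAND ((T NAND Q) NAND (T NAND Q))))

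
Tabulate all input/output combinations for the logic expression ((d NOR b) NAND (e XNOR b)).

b | e | d | Output
------------------
0 | 0 | 0 | 0
0 | 0 | 1 | 1
0 | 1 | 0 | 1
0 | 1 | 1 | 1
1 | 0 | 0 | 1
1 | 0 | 1 | 1
1 | 1 | 0 | 1
1 | 1 | 1 | 1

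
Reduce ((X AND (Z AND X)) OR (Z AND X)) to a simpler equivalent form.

By absorption (E OR (E AND v) = E):
= (Z AND X)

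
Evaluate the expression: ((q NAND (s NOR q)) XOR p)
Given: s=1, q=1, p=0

Substituting: ((1 NAND (1 NOR 1)) XOR 0)
= 1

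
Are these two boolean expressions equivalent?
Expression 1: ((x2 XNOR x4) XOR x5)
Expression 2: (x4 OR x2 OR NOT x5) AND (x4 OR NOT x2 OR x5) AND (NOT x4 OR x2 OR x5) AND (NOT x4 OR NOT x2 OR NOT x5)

Yes, they are equivalent — the two output columns agree on all 8 assignments:
x4 | x2 | x5 | Expression 1 | Expression 2
------------------------------------------
0 | 0 | 0 | 1 | 1
0 | 0 | 1 | 0 | 0
0 | 1 | 0 | 0 | 0
0 | 1 | 1 | 1 | 1
1 | 0 | 0 | 0 | 0
1 | 0 | 1 | 1 | 1
1 | 1 | 0 | 1 | 1
1 | 1 | 1 | 0 | 0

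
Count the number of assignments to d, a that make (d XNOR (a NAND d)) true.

Satisfying assignments: (1,0)
Count: 1 out of 4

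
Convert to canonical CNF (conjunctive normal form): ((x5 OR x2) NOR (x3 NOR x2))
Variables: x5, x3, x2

(x5 OR x3 OR x2) AND (x5 OR x3 OR NOT x2) AND (x5 OR NOT x3 OR NOT x2) AND (NOT x5 OR x3 OR x2) AND (NOT x5 OR x3 OR NOT x2) AND (NOT x5 OR NOT x3 OR x2) AND (NOT x5 OR NOT x3 OR NOT x2)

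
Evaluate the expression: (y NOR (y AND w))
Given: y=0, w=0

Substituting: (0 NOR (0 AND 0))
= 1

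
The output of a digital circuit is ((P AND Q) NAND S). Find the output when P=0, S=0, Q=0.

Substituting: ((0 AND 0) NAND 0)
= 1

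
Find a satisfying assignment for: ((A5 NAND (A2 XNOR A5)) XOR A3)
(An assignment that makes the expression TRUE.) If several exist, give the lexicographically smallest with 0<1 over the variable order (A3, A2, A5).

A3=0, A2=0, A5=0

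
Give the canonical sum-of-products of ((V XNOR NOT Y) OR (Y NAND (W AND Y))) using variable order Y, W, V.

Σm(0, 1, 2, 3, 4, 5, 6) = (NOT Y AND NOT W AND NOT V) OR (NOT Y AND NOT W AND V) OR (NOT Y AND W AND NOT V) OR (NOT Y AND W AND V) OR (Y AND NOT W AND NOT V) OR (Y AND NOT W AND V) OR (Y AND W AND NOT V)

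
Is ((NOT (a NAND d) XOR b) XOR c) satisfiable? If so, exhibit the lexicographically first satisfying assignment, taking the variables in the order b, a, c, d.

b=0, a=0, c=1, d=0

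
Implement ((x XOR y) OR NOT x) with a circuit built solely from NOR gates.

((((((x NOR y) NOR (x NOR y)) NOR ((x NOR y) NOR (x NOR y))) NOR ((((x NOR x) NOR (y NOR y)) NOR ((x NOR x) NOR (y NOR y))) NOR (((x NOR x) NOR (y NOR y)) NOR ((x NOR x) NOR (y NOR y))))) NOR (x NOR x)) NOR (((((x NOR y) NOR (x NOR y)) NOR ((x NOR y) NOR (x NOR y))) NOR ((((x NOR x) NOR (y NOR y)) NOR ((x NOR x) NOR (y NOR y))) NOR (((x NOR x) NOR (y NOR y)) NOR ((x NOR x) NOR (y NOR y))))) NOR (x NOR x)))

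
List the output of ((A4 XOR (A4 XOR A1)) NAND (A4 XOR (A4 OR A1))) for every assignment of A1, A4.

A1 | A4 | Output
----------------
0 | 0 | 1
0 | 1 | 1
1 | 0 | 0
1 | 1 | 1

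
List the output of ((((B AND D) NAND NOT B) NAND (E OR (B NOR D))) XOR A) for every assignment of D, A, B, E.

D | A | B | E | Output
----------------------
0 | 0 | 0 | 0 | 0
0 | 0 | 0 | 1 | 0
0 | 0 | 1 | 0 | 1
0 | 0 | 1 | 1 | 0
0 | 1 | 0 | 0 | 1
0 | 1 | 0 | 1 | 1
0 | 1 | 1 | 0 | 0
0 | 1 | 1 | 1 | 1
1 | 0 | 0 | 0 | 1
1 | 0 | 0 | 1 | 0
1 | 0 | 1 | 0 | 1
1 | 0 | 1 | 1 | 0
1 | 1 | 0 | 0 | 0
1 | 1 | 0 | 1 | 1
1 | 1 | 1 | 0 | 0
1 | 1 | 1 | 1 | 1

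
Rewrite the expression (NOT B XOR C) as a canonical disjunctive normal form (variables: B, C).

(NOT B AND NOT C) OR (B AND C)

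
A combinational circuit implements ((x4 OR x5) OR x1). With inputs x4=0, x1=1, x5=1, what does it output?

Substituting: ((0 OR 1) OR 1)
= 1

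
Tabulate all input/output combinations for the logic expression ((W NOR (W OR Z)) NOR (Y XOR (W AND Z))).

Y | W | Z | Output
------------------
0 | 0 | 0 | 0
0 | 0 | 1 | 1
0 | 1 | 0 | 1
0 | 1 | 1 | 0
1 | 0 | 0 | 0
1 | 0 | 1 | 0
1 | 1 | 0 | 0
1 | 1 | 1 | 1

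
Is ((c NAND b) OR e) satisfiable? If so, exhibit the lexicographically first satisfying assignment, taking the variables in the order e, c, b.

e=0, c=0, b=0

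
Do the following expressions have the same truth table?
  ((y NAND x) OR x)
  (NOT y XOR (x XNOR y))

No. Counterexample: with y=0, x=0, Expression 1 = 1 but Expression 2 = 0.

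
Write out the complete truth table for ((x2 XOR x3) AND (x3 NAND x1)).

x3 | x2 | x1 | Output
---------------------
0 | 0 | 0 | 0
0 | 0 | 1 | 0
0 | 1 | 0 | 1
0 | 1 | 1 | 1
1 | 0 | 0 | 1
1 | 0 | 1 | 0
1 | 1 | 0 | 0
1 | 1 | 1 | 0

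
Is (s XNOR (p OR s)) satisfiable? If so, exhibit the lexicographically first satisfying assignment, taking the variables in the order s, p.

s=0, p=0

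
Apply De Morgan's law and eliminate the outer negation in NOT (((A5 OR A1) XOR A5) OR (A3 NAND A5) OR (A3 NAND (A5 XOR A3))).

NOT ((A5 OR A1) XOR A5) AND NOT (A3 NAND A5) AND NOT (A3 NAND (A5 XOR A3))
De Morgan's: NOT(OR of terms) = AND of negations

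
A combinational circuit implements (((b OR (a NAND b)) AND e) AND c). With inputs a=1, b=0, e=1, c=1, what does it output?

Substituting: (((0 OR (1 NAND 0)) AND 1) AND 1)
= 1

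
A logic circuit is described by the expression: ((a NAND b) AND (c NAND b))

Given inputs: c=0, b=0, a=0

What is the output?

Substituting: ((0 NAND 0) AND (0 NAND 0))
= 1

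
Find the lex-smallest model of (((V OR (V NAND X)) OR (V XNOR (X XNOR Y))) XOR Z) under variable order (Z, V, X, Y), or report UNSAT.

Z=0, V=0, X=0, Y=0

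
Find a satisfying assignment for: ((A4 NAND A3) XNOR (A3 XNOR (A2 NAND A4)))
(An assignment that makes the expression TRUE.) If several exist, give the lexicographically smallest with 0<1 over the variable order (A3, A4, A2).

A3=0, A4=1, A2=1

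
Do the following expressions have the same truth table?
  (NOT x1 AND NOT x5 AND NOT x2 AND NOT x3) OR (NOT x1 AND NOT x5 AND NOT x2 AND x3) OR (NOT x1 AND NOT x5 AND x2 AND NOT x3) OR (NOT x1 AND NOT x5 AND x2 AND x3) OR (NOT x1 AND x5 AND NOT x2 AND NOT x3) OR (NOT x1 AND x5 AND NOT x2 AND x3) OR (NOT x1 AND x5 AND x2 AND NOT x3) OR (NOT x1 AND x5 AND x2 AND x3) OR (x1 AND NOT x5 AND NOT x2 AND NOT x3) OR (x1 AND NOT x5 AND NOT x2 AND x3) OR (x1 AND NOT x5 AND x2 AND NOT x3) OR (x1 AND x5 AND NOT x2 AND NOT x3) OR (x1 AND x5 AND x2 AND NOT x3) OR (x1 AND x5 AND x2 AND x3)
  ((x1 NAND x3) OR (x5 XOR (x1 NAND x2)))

Yes, they are equivalent — the two output columns agree on all 16 assignments:
x1 | x5 | x2 | x3 | Expression 1 | Expression 2
-----------------------------------------------
0 | 0 | 0 | 0 | 1 | 1
0 | 0 | 0 | 1 | 1 | 1
0 | 0 | 1 | 0 | 1 | 1
0 | 0 | 1 | 1 | 1 | 1
0 | 1 | 0 | 0 | 1 | 1
0 | 1 | 0 | 1 | 1 | 1
0 | 1 | 1 | 0 | 1 | 1
0 | 1 | 1 | 1 | 1 | 1
1 | 0 | 0 | 0 | 1 | 1
1 | 0 | 0 | 1 | 1 | 1
1 | 0 | 1 | 0 | 1 | 1
1 | 0 | 1 | 1 | 0 | 0
1 | 1 | 0 | 0 | 1 | 1
1 | 1 | 0 | 1 | 0 | 0
1 | 1 | 1 | 0 | 1 | 1
1 | 1 | 1 | 1 | 1 | 1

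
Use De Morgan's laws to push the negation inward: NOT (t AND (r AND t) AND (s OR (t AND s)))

NOT t OR NOT (r AND t) OR NOT (s OR (t AND s))
De Morgan's: NOT(AND of terms) = OR of negations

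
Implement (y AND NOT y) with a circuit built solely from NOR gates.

((y NOR y) NOR ((y NOR y) NOR (y NOR y)))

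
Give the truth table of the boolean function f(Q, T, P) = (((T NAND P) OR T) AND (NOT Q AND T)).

Q | T | P | Output
------------------
0 | 0 | 0 | 0
0 | 0 | 1 | 0
0 | 1 | 0 | 1
0 | 1 | 1 | 1
1 | 0 | 0 | 0
1 | 0 | 1 | 0
1 | 1 | 0 | 0
1 | 1 | 1 | 0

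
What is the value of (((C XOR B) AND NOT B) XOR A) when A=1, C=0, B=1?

Substituting: (((0 XOR 1) AND NOT 1) XOR 1)
= 1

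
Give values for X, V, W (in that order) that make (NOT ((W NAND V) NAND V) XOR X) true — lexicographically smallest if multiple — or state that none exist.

X=0, V=1, W=0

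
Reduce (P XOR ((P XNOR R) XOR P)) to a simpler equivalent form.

By XOR self-cancellation ((E XOR v) XOR v = E):
= (P XNOR R)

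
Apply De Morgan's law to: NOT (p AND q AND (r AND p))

NOT p OR NOT q OR NOT (r AND p)
De Morgan's: NOT(AND of terms) = OR of negations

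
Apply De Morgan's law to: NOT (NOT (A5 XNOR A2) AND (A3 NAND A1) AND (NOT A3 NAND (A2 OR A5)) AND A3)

(A5 XNOR A2) OR NOT (A3 NAND A1) OR NOT (NOT A3 NAND (A2 OR A5)) OR NOT A3
De Morgan's: NOT(AND of terms) = OR of negations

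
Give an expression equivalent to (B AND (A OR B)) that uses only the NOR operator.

((B NOR B) NOR (((A NOR B) NOR (A NOR B)) NOR ((A NOR B) NOR (A NOR B))))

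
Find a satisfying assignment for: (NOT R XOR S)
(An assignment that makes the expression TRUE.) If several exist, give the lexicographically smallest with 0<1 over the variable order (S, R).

S=0, R=0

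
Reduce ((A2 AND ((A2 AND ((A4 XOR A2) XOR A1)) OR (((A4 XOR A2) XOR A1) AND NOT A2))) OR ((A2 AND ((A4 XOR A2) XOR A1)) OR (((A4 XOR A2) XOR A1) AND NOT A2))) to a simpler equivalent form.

By absorption (E OR (E AND v) = E) then distribution ((E AND v) OR (E AND NOT v) = E):
= ((A4 XOR A2) XOR A1)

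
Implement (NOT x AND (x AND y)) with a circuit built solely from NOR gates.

(((x NOR x) NOR (x NOR x)) NOR (((x NOR x) NOR (y NOR y)) NOR ((x NOR x) NOR (y NOR y))))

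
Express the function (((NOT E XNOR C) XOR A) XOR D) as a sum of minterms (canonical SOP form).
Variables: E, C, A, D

Σm(1, 2, 4, 7, 8, 11, 13, 14) = (NOT E AND NOT C AND NOT A AND D) OR (NOT E AND NOT C AND A AND NOT D) OR (NOT E AND C AND NOT A AND NOT D) OR (NOT E AND C AND A AND D) OR (E AND NOT C AND NOT A AND NOT D) OR (E AND NOT C AND A AND D) OR (E AND C AND NOT A AND D) OR (E AND C AND A AND NOT D)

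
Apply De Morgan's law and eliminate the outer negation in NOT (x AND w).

NOT x OR NOT w
De Morgan's: NOT(AND of terms) = OR of negations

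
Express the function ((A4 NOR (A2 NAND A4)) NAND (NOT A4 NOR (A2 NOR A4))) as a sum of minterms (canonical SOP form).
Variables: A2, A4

Σm(0, 1, 2, 3) = (NOT A2 AND NOT A4) OR (NOT A2 AND A4) OR (A2 AND NOT A4) OR (A2 AND A4)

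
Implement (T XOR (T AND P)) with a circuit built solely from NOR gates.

((((T NOR ((T NOR T) NOR (P NOR P))) NOR (T NOR ((T NOR T) NOR (P NOR P)))) NOR ((T NOR ((T NOR T) NOR (P NOR P))) NOR (T NOR ((T NOR T) NOR (P NOR P))))) NOR ((((T NOR T) NOR (((T NOR T) NOR (P NOR P)) NOR ((T NOR T) NOR (P NOR P)))) NOR ((T NOR T) NOR (((T NOR T) NOR (P NOR P)) NOR ((T NOR T) NOR (P NOR P))))) NOR (((T NOR T) NOR (((T NOR T) NOR (P NOR P)) NOR ((T NOR T) NOR (P NOR P)))) NOR ((T NOR T) NOR (((T NOR T) NOR (P NOR P)) NOR ((T NOR T) NOR (P NOR P)))))))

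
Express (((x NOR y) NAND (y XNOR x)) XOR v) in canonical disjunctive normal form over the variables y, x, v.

(NOT y AND NOT x AND v) OR (NOT y AND x AND NOT v) OR (y AND NOT x AND NOT v) OR (y AND x AND NOT v)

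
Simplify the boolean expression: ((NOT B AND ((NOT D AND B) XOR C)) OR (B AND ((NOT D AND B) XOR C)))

By distribution ((E AND v) OR (E AND NOT v) = E):
= ((NOT D AND B) XOR C)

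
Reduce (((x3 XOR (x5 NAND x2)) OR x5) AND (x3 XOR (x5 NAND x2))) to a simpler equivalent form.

By absorption (E AND (E OR v) = E):
= (x3 XOR (x5 NAND x2))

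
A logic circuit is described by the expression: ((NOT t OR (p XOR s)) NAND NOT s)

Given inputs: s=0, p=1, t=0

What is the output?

Substituting: ((NOT 0 OR (1 XOR 0)) NAND NOT 0)
= 0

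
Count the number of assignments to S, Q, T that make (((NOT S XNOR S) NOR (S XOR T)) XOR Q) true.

Satisfying assignments: (0,0,0), (0,1,1), (1,0,1), (1,1,0)
Count: 4 out of 8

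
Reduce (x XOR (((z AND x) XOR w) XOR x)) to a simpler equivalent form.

By XOR self-cancellation ((E XOR v) XOR v = E):
= ((z AND x) XOR w)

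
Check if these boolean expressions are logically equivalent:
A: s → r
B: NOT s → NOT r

No, Inverse is not equivalent to original (counterexample: s=0, r=1)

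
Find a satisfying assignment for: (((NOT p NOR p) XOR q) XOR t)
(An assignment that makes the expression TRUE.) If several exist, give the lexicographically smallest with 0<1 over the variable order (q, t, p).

q=0, t=1, p=0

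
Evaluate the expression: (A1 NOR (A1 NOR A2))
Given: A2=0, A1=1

Substituting: (1 NOR (1 NOR 0))
= 0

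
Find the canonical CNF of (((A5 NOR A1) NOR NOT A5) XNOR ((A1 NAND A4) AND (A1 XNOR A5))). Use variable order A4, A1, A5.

(A4 OR A1 OR A5) AND (A4 OR A1 OR NOT A5) AND (NOT A4 OR A1 OR A5) AND (NOT A4 OR A1 OR NOT A5) AND (NOT A4 OR NOT A1 OR NOT A5)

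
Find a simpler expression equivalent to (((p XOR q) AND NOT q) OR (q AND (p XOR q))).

By distribution ((E AND v) OR (E AND NOT v) = E):
= (p XOR q)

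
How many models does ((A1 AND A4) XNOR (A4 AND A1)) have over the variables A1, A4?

Satisfying assignments: (0,0), (0,1), (1,0), (1,1)
Count: 4 out of 4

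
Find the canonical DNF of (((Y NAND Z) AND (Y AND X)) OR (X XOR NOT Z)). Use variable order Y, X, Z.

(NOT Y AND NOT X AND NOT Z) OR (NOT Y AND X AND Z) OR (Y AND NOT X AND NOT Z) OR (Y AND X AND NOT Z) OR (Y AND X AND Z)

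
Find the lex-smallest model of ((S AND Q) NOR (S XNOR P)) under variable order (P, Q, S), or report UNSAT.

P=0, Q=0, S=1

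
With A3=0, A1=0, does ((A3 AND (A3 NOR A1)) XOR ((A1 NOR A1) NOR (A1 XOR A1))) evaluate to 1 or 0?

Substituting: ((0 AND (0 NOR 0)) XOR ((0 NOR 0) NOR (0 XOR 0)))
= 0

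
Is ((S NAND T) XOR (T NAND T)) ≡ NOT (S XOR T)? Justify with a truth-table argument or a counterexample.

No. Counterexample: with S=0, T=0, Expression 1 = 0 but Expression 2 = 1.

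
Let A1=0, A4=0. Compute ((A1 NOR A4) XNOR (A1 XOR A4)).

Substituting: ((0 NOR 0) XNOR (0 XOR 0))
= 0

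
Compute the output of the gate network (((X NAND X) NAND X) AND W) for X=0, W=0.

Substituting: (((0 NAND 0) NAND 0) AND 0)
= 0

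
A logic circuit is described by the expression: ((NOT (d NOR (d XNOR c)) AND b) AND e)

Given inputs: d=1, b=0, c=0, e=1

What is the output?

Substituting: ((NOT (1 NOR (1 XNOR 0)) AND 0) AND 1)
= 0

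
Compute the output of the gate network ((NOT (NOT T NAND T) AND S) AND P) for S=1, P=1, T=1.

Substituting: ((NOT (NOT 1 NAND 1) AND 1) AND 1)
= 0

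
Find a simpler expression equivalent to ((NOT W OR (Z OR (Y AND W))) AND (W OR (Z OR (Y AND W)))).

By distribution ((E OR v) AND (E OR NOT v) = E):
= (Z OR (Y AND W))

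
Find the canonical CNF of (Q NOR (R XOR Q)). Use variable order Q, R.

(Q OR NOT R) AND (NOT Q OR R) AND (NOT Q OR NOT R)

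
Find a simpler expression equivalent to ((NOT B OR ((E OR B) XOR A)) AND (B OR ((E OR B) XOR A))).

By distribution ((E OR v) AND (E OR NOT v) = E):
= ((E OR B) XOR A)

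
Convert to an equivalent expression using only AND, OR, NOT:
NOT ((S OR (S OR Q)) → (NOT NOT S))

(S OR (S OR Q)) AND NOT S
(Negated implication: NOT(A → B) = A AND NOT B)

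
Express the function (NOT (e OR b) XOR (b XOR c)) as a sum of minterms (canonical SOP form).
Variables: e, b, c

Σm(0, 2, 5, 6) = (NOT e AND NOT b AND NOT c) OR (NOT e AND b AND NOT c) OR (e AND NOT b AND c) OR (e AND b AND NOT c)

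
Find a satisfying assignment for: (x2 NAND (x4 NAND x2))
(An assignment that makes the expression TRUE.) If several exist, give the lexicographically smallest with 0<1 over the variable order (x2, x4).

x2=0, x4=0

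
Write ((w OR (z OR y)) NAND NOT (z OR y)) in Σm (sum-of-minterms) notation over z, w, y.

Σm(0, 1, 3, 4, 5, 6, 7) = (NOT z AND NOT w AND NOT y) OR (NOT z AND NOT w AND y) OR (NOT z AND w AND y) OR (z AND NOT w AND NOT y) OR (z AND NOT w AND y) OR (z AND w AND NOT y) OR (z AND w AND y)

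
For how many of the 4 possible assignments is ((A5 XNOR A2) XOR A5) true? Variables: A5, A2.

Satisfying assignments: (0,0), (1,0)
Count: 2 out of 4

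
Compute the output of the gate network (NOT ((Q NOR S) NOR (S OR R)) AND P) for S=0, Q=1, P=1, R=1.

Substituting: (NOT ((1 NOR 0) NOR (0 OR 1)) AND 1)
= 1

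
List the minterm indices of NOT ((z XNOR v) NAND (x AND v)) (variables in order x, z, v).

Σm(7) = (x AND z AND v)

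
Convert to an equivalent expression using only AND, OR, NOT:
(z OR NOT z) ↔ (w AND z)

((z OR NOT z) AND (w AND z)) OR (NOT (z OR NOT z) AND NOT (w AND z))
(Biconditional = both true or both false)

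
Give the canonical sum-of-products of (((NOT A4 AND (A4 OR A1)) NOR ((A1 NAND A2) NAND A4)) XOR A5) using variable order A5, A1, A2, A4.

Σm(1, 3, 5, 8, 10, 12, 14, 15) = (NOT A5 AND NOT A1 AND NOT A2 AND A4) OR (NOT A5 AND NOT A1 AND A2 AND A4) OR (NOT A5 AND A1 AND NOT A2 AND A4) OR (A5 AND NOT A1 AND NOT A2 AND NOT A4) OR (A5 AND NOT A1 AND A2 AND NOT A4) OR (A5 AND A1 AND NOT A2 AND NOT A4) OR (A5 AND A1 AND A2 AND NOT A4) OR (A5 AND A1 AND A2 AND A4)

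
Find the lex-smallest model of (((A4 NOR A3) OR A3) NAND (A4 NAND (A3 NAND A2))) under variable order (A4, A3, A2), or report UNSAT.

A4=1, A3=0, A2=0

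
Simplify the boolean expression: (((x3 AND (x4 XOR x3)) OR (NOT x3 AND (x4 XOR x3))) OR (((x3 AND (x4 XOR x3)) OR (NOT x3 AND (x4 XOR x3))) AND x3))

By absorption (E OR (E AND v) = E) then distribution ((E AND v) OR (E AND NOT v) = E):
= (x4 XOR x3)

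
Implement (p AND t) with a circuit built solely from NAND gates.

((p NAND t) NAND (p NAND t))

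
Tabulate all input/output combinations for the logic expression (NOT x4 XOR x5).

x5 | x4 | Output
----------------
0 | 0 | 1
0 | 1 | 0
1 | 0 | 0
1 | 1 | 1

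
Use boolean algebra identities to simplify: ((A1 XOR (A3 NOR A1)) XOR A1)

By XOR self-cancellation ((E XOR v) XOR v = E):
= (A3 NOR A1)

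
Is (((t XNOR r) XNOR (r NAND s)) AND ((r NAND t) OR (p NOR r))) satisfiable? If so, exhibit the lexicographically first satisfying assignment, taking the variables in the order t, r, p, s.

t=0, r=0, p=0, s=0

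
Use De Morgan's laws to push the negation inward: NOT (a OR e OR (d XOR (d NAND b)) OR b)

NOT a AND NOT e AND NOT (d XOR (d NAND b)) AND NOT b
De Morgan's: NOT(OR of terms) = AND of negations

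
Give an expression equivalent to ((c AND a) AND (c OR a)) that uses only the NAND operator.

((((c NAND a) NAND (c NAND a)) NAND ((c NAND c) NAND (a NAND a))) NAND (((c NAND a) NAND (c NAND a)) NAND ((c NAND c) NAND (a NAND a))))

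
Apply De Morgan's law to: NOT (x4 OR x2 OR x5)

NOT x4 AND NOT x2 AND NOT x5
De Morgan's: NOT(OR of terms) = AND of negations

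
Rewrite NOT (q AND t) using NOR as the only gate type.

(((q NOR q) NOR (t NOR t)) NOR ((q NOR q) NOR (t NOR t)))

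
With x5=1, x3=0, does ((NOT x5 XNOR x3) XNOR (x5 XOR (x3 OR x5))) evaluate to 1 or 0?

Substituting: ((NOT 1 XNOR 0) XNOR (1 XOR (0 OR 1)))
= 0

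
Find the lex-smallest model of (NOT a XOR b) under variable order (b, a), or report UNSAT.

b=0, a=0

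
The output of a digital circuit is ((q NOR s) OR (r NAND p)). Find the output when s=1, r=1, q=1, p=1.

Substituting: ((1 NOR 1) OR (1 NAND 1))
= 0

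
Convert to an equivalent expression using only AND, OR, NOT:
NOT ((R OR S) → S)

(R OR S) AND NOT S
(Negated implication: NOT(A → B) = A AND NOT B)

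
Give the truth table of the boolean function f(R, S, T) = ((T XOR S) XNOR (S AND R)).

R | S | T | Output
------------------
0 | 0 | 0 | 1
0 | 0 | 1 | 0
0 | 1 | 0 | 0
0 | 1 | 1 | 1
1 | 0 | 0 | 1
1 | 0 | 1 | 0
1 | 1 | 0 | 1
1 | 1 | 1 | 0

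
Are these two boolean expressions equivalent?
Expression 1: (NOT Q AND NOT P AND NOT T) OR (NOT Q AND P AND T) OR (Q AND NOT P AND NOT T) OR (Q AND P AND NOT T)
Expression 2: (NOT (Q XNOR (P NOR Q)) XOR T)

Yes, they are equivalent — the two output columns agree on all 8 assignments:
Q | P | T | Expression 1 | Expression 2
---------------------------------------
0 | 0 | 0 | 1 | 1
0 | 0 | 1 | 0 | 0
0 | 1 | 0 | 0 | 0
0 | 1 | 1 | 1 | 1
1 | 0 | 0 | 1 | 1
1 | 0 | 1 | 0 | 0
1 | 1 | 0 | 1 | 1
1 | 1 | 1 | 0 | 0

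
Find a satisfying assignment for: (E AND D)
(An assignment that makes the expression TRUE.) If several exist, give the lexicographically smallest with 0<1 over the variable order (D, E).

D=1, E=1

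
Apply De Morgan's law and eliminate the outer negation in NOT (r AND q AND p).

NOT r OR NOT q OR NOT p
De Morgan's: NOT(AND of terms) = OR of negations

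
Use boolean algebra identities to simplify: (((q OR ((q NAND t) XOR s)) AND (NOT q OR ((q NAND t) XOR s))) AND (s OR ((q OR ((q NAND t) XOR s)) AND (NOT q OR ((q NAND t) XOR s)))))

By absorption (E AND (E OR v) = E) then distribution ((E OR v) AND (E OR NOT v) = E):
= ((q NAND t) XOR s)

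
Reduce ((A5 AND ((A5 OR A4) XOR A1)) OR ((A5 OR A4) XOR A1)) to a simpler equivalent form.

By absorption (E OR (E AND v) = E):
= ((A5 OR A4) XOR A1)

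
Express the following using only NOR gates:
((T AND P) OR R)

((((T NOR T) NOR (P NOR P)) NOR R) NOR (((T NOR T) NOR (P NOR P)) NOR R))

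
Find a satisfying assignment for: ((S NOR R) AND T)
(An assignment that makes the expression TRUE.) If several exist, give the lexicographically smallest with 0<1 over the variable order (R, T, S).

R=0, T=1, S=0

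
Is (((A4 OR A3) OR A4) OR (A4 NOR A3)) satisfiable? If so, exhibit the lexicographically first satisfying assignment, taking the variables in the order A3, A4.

A3=0, A4=0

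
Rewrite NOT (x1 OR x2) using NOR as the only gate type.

(((x1 NOR x2) NOR (x1 NOR x2)) NOR ((x1 NOR x2) NOR (x1 NOR x2)))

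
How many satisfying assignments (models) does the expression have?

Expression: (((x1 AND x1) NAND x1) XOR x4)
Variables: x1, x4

Satisfying assignments: (0,0), (1,1)
Count: 2 out of 4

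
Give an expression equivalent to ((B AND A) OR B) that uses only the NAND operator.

((((B NAND A) NAND (B NAND A)) NAND ((B NAND A) NAND (B NAND A))) NAND (B NAND B))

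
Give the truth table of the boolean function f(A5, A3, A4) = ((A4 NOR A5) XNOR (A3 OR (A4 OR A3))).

A5 | A3 | A4 | Output
---------------------
0 | 0 | 0 | 0
0 | 0 | 1 | 0
0 | 1 | 0 | 1
0 | 1 | 1 | 0
1 | 0 | 0 | 1
1 | 0 | 1 | 0
1 | 1 | 0 | 0
1 | 1 | 1 | 0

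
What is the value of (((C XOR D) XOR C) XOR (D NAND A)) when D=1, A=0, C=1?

Substituting: (((1 XOR 1) XOR 1) XOR (1 NAND 0))
= 0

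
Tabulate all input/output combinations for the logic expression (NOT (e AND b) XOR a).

e | b | a | Output
------------------
0 | 0 | 0 | 1
0 | 0 | 1 | 0
0 | 1 | 0 | 1
0 | 1 | 1 | 0
1 | 0 | 0 | 1
1 | 0 | 1 | 0
1 | 1 | 0 | 0
1 | 1 | 1 | 1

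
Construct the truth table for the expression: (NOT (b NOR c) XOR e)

c | e | b | Output
------------------
0 | 0 | 0 | 0
0 | 0 | 1 | 1
0 | 1 | 0 | 1
0 | 1 | 1 | 0
1 | 0 | 0 | 1
1 | 0 | 1 | 1
1 | 1 | 0 | 0
1 | 1 | 1 | 0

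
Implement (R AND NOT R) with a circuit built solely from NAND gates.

((R NAND (R NAND R)) NAND (R NAND (R NAND R)))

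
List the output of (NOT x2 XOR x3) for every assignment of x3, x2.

x3 | x2 | Output
----------------
0 | 0 | 1
0 | 1 | 0
1 | 0 | 0
1 | 1 | 1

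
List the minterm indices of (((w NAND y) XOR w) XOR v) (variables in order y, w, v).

Σm(0, 3, 4, 6) = (NOT y AND NOT w AND NOT v) OR (NOT y AND w AND v) OR (y AND NOT w AND NOT v) OR (y AND w AND NOT v)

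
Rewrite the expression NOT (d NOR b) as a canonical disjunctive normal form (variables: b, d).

(NOT b AND d) OR (b AND NOT d) OR (b AND d)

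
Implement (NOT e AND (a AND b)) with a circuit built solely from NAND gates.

(((e NAND e) NAND ((a NAND b) NAND (a NAND b))) NAND ((e NAND e) NAND ((a NAND b) NAND (a NAND b))))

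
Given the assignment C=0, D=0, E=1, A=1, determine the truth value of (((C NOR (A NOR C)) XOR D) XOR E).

Substituting: (((0 NOR (1 NOR 0)) XOR 0) XOR 1)
= 0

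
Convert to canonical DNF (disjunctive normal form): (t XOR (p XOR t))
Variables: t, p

(NOT t AND p) OR (t AND p)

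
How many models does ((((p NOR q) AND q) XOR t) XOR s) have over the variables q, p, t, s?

Satisfying assignments: (0,0,0,1), (0,0,1,0), (0,1,0,1), (0,1,1,0), (1,0,0,1), (1,0,1,0), (1,1,0,1), (1,1,1,0)
Count: 8 out of 16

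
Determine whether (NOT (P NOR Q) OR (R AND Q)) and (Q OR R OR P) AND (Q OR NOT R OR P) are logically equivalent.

Yes, they are equivalent — the two output columns agree on all 8 assignments:
Q | R | P | Expression 1 | Expression 2
---------------------------------------
0 | 0 | 0 | 0 | 0
0 | 0 | 1 | 1 | 1
0 | 1 | 0 | 0 | 0
0 | 1 | 1 | 1 | 1
1 | 0 | 0 | 1 | 1
1 | 0 | 1 | 1 | 1
1 | 1 | 0 | 1 | 1
1 | 1 | 1 | 1 | 1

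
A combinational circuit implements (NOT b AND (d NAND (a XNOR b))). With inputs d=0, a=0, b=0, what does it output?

Substituting: (NOT 0 AND (0 NAND (0 XNOR 0)))
= 1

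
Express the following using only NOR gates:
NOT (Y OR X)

(((Y NOR X) NOR (Y NOR X)) NOR ((Y NOR X) NOR (Y NOR X)))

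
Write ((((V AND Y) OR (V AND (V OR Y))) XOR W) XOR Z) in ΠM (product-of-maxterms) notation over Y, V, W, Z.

ΠM(0, 3, 5, 6, 8, 11, 13, 14) = (Y OR V OR W OR Z) AND (Y OR V OR NOT W OR NOT Z) AND (Y OR NOT V OR W OR NOT Z) AND (Y OR NOT V OR NOT W OR Z) AND (NOT Y OR V OR W OR Z) AND (NOT Y OR V OR NOT W OR NOT Z) AND (NOT Y OR NOT V OR W OR NOT Z) AND (NOT Y OR NOT V OR NOT W OR Z)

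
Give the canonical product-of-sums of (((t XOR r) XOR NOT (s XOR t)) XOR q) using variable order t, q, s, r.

ΠM(1, 2, 4, 7, 9, 10, 12, 15) = (t OR q OR s OR NOT r) AND (t OR q OR NOT s OR r) AND (t OR NOT q OR s OR r) AND (t OR NOT q OR NOT s OR NOT r) AND (NOT t OR q OR s OR NOT r) AND (NOT t OR q OR NOT s OR r) AND (NOT t OR NOT q OR s OR r) AND (NOT t OR NOT q OR NOT s OR NOT r)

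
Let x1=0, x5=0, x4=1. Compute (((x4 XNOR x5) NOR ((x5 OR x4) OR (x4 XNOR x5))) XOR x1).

Substituting: (((1 XNOR 0) NOR ((0 OR 1) OR (1 XNOR 0))) XOR 0)
= 0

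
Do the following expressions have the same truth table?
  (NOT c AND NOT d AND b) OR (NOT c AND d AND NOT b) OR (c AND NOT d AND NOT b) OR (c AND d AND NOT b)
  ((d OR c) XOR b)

Yes, they are equivalent — the two output columns agree on all 8 assignments:
c | d | b | Expression 1 | Expression 2
---------------------------------------
0 | 0 | 0 | 0 | 0
0 | 0 | 1 | 1 | 1
0 | 1 | 0 | 1 | 1
0 | 1 | 1 | 0 | 0
1 | 0 | 0 | 1 | 1
1 | 0 | 1 | 0 | 0
1 | 1 | 0 | 1 | 1
1 | 1 | 1 | 0 | 0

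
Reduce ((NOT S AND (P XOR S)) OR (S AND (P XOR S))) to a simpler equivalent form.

By distribution ((E AND v) OR (E AND NOT v) = E):
= (P XOR S)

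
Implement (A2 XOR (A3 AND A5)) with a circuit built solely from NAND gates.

((A2 NAND (A2 NAND ((A3 NAND A5) NAND (A3 NAND A5)))) NAND (((A3 NAND A5) NAND (A3 NAND A5)) NAND (A2 NAND ((A3 NAND A5) NAND (A3 NAND A5)))))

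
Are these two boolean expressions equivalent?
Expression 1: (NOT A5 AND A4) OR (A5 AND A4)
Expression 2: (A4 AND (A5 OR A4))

Yes, they are equivalent — the two output columns agree on all 4 assignments:
A5 | A4 | Expression 1 | Expression 2
-------------------------------------
0 | 0 | 0 | 0
0 | 1 | 1 | 1
1 | 0 | 0 | 0
1 | 1 | 1 | 1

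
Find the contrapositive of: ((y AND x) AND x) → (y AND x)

Contrapositive: NOT (y AND x) → NOT ((y AND x) AND x)
Note: A statement and its contrapositive are logically equivalent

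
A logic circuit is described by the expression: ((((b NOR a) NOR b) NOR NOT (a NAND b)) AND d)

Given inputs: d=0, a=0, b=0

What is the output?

Substituting: ((((0 NOR 0) NOR 0) NOR NOT (0 NAND 0)) AND 0)
= 0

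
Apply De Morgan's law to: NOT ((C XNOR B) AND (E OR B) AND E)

NOT (C XNOR B) OR NOT (E OR B) OR NOT E
De Morgan's: NOT(AND of terms) = OR of negations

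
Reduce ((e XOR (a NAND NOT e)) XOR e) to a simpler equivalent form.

By XOR self-cancellation ((E XOR v) XOR v = E):
= (a NAND NOT e)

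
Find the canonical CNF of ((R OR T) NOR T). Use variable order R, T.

(R OR NOT T) AND (NOT R OR T) AND (NOT R OR NOT T)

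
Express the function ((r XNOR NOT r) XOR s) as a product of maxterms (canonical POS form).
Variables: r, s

ΠM(0, 2) = (r OR s) AND (NOT r OR s)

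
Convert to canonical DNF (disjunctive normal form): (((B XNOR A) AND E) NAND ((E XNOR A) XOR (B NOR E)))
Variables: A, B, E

(NOT A AND NOT B AND NOT E) OR (NOT A AND NOT B AND E) OR (NOT A AND B AND NOT E) OR (NOT A AND B AND E) OR (A AND NOT B AND NOT E) OR (A AND NOT B AND E) OR (A AND B AND NOT E)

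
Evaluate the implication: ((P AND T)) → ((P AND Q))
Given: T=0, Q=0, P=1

Antecedent ((P AND T)) = 0; consequent ((P AND Q)) = 0.
0 → 0 = 1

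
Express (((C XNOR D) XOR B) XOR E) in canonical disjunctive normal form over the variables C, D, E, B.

(NOT C AND NOT D AND NOT E AND NOT B) OR (NOT C AND NOT D AND E AND B) OR (NOT C AND D AND NOT E AND B) OR (NOT C AND D AND E AND NOT B) OR (C AND NOT D AND NOT E AND B) OR (C AND NOT D AND E AND NOT B) OR (C AND D AND NOT E AND NOT B) OR (C AND D AND E AND B)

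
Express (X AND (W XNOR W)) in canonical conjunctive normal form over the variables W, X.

(W OR X) AND (NOT W OR X)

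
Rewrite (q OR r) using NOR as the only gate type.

((q NOR r) NOR (q NOR r))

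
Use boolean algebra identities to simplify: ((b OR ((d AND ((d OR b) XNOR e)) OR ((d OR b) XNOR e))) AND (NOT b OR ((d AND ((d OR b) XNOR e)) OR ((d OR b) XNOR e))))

By distribution ((E OR v) AND (E OR NOT v) = E) then absorption (E OR (E AND v) = E):
= ((d OR b) XNOR e)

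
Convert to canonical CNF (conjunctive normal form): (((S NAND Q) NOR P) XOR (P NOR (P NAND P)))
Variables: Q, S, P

(Q OR S OR P) AND (Q OR S OR NOT P) AND (Q OR NOT S OR P) AND (Q OR NOT S OR NOT P) AND (NOT Q OR S OR P) AND (NOT Q OR S OR NOT P) AND (NOT Q OR NOT S OR NOT P)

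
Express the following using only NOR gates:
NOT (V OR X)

(((V NOR X) NOR (V NOR X)) NOR ((V NOR X) NOR (V NOR X)))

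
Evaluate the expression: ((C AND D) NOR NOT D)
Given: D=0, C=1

Substituting: ((1 AND 0) NOR NOT 0)
= 0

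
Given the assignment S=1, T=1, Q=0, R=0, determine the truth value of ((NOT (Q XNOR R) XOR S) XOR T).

Substituting: ((NOT (0 XNOR 0) XOR 1) XOR 1)
= 0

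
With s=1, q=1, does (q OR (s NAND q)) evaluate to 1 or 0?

Substituting: (1 OR (1 NAND 1))
= 1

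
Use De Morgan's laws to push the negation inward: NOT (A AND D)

NOT A OR NOT D
De Morgan's: NOT(AND of terms) = OR of negations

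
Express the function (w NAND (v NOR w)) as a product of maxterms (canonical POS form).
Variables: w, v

ΠM() = TRUE (no maxterms)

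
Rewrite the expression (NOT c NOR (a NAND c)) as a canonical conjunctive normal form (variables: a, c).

(a OR c) AND (a OR NOT c) AND (NOT a OR c)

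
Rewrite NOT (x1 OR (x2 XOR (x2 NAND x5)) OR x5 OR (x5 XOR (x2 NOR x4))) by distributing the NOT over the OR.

NOT x1 AND NOT (x2 XOR (x2 NAND x5)) AND NOT x5 AND NOT (x5 XOR (x2 NOR x4))
De Morgan's: NOT(OR of terms) = AND of negations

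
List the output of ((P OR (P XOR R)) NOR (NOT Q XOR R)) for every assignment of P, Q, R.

P | Q | R | Output
------------------
0 | 0 | 0 | 0
0 | 0 | 1 | 0
0 | 1 | 0 | 1
0 | 1 | 1 | 0
1 | 0 | 0 | 0
1 | 0 | 1 | 0
1 | 1 | 0 | 0
1 | 1 | 1 | 0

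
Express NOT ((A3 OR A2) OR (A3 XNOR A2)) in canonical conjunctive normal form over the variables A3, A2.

(A3 OR A2) AND (A3 OR NOT A2) AND (NOT A3 OR A2) AND (NOT A3 OR NOT A2)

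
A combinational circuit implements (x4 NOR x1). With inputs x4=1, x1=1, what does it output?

Substituting: (1 NOR 1)
= 0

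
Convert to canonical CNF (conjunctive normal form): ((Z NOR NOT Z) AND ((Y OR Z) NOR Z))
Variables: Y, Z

(Y OR Z) AND (Y OR NOT Z) AND (NOT Y OR Z) AND (NOT Y OR NOT Z)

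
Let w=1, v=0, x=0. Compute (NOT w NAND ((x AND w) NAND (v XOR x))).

Substituting: (NOT 1 NAND ((0 AND 1) NAND (0 XOR 0)))
= 1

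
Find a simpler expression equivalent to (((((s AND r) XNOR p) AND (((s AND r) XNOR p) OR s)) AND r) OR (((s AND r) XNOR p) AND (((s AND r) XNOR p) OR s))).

By absorption (E OR (E AND v) = E) then absorption (E AND (E OR v) = E):
= ((s AND r) XNOR p)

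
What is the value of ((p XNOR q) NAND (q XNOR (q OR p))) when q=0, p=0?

Substituting: ((0 XNOR 0) NAND (0 XNOR (0 OR 0)))
= 0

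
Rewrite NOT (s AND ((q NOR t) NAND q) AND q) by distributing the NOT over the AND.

NOT s OR NOT ((q NOR t) NAND q) OR NOT q
De Morgan's: NOT(AND of terms) = OR of negations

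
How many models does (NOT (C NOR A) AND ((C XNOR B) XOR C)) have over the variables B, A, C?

Satisfying assignments: (0,0,1), (0,1,0), (0,1,1)
Count: 3 out of 8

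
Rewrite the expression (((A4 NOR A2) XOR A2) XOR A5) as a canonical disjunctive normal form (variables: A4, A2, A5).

(NOT A4 AND NOT A2 AND NOT A5) OR (NOT A4 AND A2 AND NOT A5) OR (A4 AND NOT A2 AND A5) OR (A4 AND A2 AND NOT A5)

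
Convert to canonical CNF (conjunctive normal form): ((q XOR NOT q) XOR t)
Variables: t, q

(NOT t OR q) AND (NOT t OR NOT q)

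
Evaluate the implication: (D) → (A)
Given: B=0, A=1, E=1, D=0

Antecedent (D) = 0; consequent (A) = 1.
0 → 1 = 1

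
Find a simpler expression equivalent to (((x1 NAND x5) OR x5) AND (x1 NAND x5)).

By absorption (E AND (E OR v) = E):
= (x1 NAND x5)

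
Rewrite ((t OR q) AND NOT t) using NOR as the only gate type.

((((t NOR q) NOR (t NOR q)) NOR ((t NOR q) NOR (t NOR q))) NOR ((t NOR t) NOR (t NOR t)))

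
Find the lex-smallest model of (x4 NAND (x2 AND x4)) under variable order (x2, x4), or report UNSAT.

x2=0, x4=0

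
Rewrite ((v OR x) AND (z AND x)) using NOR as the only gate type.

((((v NOR x) NOR (v NOR x)) NOR ((v NOR x) NOR (v NOR x))) NOR (((z NOR z) NOR (x NOR x)) NOR ((z NOR z) NOR (x NOR x))))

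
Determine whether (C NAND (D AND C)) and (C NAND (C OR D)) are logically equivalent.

No. Counterexample: with C=1, D=0, Expression 1 = 1 but Expression 2 = 0.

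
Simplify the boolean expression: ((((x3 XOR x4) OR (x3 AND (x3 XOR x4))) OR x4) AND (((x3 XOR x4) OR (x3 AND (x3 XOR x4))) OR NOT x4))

By distribution ((E OR v) AND (E OR NOT v) = E) then absorption (E OR (E AND v) = E):
= (x3 XOR x4)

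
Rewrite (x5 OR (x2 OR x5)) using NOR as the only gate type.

((x5 NOR ((x2 NOR x5) NOR (x2 NOR x5))) NOR (x5 NOR ((x2 NOR x5) NOR (x2 NOR x5))))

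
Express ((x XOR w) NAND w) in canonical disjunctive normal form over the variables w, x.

(NOT w AND NOT x) OR (NOT w AND x) OR (w AND x)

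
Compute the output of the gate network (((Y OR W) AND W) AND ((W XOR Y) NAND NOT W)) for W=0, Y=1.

Substituting: (((1 OR 0) AND 0) AND ((0 XOR 1) NAND NOT 0))
= 0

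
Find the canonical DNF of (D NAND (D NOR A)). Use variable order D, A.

(NOT D AND NOT A) OR (NOT D AND A) OR (D AND NOT A) OR (D AND A)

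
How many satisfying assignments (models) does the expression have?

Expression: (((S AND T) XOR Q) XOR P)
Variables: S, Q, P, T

Satisfying assignments: (0,0,1,0), (0,0,1,1), (0,1,0,0), (0,1,0,1), (1,0,0,1), (1,0,1,0), (1,1,0,0), (1,1,1,1)
Count: 8 out of 16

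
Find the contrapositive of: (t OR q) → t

Contrapositive: NOT t → NOT (t OR q)
Note: A statement and its contrapositive are logically equivalent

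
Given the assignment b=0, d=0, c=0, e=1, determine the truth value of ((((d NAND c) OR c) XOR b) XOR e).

Substituting: ((((0 NAND 0) OR 0) XOR 0) XOR 1)
= 0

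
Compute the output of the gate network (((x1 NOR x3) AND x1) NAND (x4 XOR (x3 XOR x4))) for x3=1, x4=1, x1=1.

Substituting: (((1 NOR 1) AND 1) NAND (1 XOR (1 XOR 1)))
= 1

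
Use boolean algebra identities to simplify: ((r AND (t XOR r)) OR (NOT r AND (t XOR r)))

By distribution ((E AND v) OR (E AND NOT v) = E):
= (t XOR r)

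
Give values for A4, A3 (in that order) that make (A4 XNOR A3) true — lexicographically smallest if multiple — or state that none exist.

A4=0, A3=0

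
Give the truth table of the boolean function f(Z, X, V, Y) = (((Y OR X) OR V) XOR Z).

Z | X | V | Y | Output
----------------------
0 | 0 | 0 | 0 | 0
0 | 0 | 0 | 1 | 1
0 | 0 | 1 | 0 | 1
0 | 0 | 1 | 1 | 1
0 | 1 | 0 | 0 | 1
0 | 1 | 0 | 1 | 1
0 | 1 | 1 | 0 | 1
0 | 1 | 1 | 1 | 1
1 | 0 | 0 | 0 | 1
1 | 0 | 0 | 1 | 0
1 | 0 | 1 | 0 | 0
1 | 0 | 1 | 1 | 0
1 | 1 | 0 | 0 | 0
1 | 1 | 0 | 1 | 0
1 | 1 | 1 | 0 | 0
1 | 1 | 1 | 1 | 0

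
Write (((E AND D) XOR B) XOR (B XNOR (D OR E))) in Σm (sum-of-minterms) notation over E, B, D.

Σm(0, 2, 5, 7) = (NOT E AND NOT B AND NOT D) OR (NOT E AND B AND NOT D) OR (E AND NOT B AND D) OR (E AND B AND D)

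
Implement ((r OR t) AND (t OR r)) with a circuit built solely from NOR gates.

((((r NOR t) NOR (r NOR t)) NOR ((r NOR t) NOR (r NOR t))) NOR (((t NOR r) NOR (t NOR r)) NOR ((t NOR r) NOR (t NOR r))))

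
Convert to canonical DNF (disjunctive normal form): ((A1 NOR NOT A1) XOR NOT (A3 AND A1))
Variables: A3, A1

(NOT A3 AND NOT A1) OR (NOT A3 AND A1) OR (A3 AND NOT A1)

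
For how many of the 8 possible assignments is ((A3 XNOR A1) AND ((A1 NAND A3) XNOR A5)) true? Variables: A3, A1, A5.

Satisfying assignments: (0,0,1), (1,1,0)
Count: 2 out of 8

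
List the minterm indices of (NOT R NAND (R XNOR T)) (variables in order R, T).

Σm(1, 2, 3) = (NOT R AND T) OR (R AND NOT T) OR (R AND T)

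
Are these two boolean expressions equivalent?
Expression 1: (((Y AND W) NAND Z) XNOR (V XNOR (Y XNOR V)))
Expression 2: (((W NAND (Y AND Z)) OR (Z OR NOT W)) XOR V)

No. Counterexample: with Y=0, W=0, Z=0, V=0, Expression 1 = 0 but Expression 2 = 1.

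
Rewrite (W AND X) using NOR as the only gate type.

((W NOR W) NOR (X NOR X))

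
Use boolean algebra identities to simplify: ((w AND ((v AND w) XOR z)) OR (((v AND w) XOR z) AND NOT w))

By distribution ((E AND v) OR (E AND NOT v) = E):
= ((v AND w) XOR z)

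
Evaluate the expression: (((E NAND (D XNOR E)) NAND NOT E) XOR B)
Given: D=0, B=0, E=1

Substituting: (((1 NAND (0 XNOR 1)) NAND NOT 1) XOR 0)
= 1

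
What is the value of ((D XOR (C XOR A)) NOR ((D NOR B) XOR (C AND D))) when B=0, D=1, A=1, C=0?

Substituting: ((1 XOR (0 XOR 1)) NOR ((1 NOR 0) XOR (0 AND 1)))
= 1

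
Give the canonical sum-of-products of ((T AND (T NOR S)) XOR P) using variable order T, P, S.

Σm(2, 3, 6, 7) = (NOT T AND P AND NOT S) OR (NOT T AND P AND S) OR (T AND P AND NOT S) OR (T AND P AND S)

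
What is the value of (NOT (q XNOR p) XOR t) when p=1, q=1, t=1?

Substituting: (NOT (1 XNOR 1) XOR 1)
= 1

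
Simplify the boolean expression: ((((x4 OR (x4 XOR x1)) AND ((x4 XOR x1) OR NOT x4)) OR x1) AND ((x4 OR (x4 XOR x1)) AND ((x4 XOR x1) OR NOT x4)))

By absorption (E AND (E OR v) = E) then distribution ((E OR v) AND (E OR NOT v) = E):
= (x4 XOR x1)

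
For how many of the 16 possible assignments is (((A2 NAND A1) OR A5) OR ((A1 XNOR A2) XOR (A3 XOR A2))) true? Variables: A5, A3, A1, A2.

Satisfying assignments: (0,0,0,0), (0,0,0,1), (0,0,1,0), (0,1,0,0), (0,1,0,1), (0,1,1,0), (0,1,1,1), (1,0,0,0), (1,0,0,1), (1,0,1,0), (1,0,1,1), (1,1,0,0), (1,1,0,1), (1,1,1,0), (1,1,1,1)
Count: 15 out of 16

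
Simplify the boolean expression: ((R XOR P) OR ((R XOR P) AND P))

By absorption (E OR (E AND v) = E):
= (R XOR P)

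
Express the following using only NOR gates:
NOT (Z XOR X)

(((((Z NOR X) NOR (Z NOR X)) NOR ((Z NOR X) NOR (Z NOR X))) NOR ((((Z NOR Z) NOR (X NOR X)) NOR ((Z NOR Z) NOR (X NOR X))) NOR (((Z NOR Z) NOR (X NOR X)) NOR ((Z NOR Z) NOR (X NOR X))))) NOR ((((Z NOR X) NOR (Z NOR X)) NOR ((Z NOR X) NOR (Z NOR X))) NOR ((((Z NOR Z) NOR (X NOR X)) NOR ((Z NOR Z) NOR (X NOR X))) NOR (((Z NOR Z) NOR (X NOR X)) NOR ((Z NOR Z) NOR (X NOR X))))))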